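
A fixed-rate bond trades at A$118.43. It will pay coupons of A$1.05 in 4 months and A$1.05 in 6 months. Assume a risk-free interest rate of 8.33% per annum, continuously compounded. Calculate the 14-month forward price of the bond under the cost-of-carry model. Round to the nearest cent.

A$128.28

PV(coupons) I = 1.05·e^(−0.0833·4/12) + 1.05·e^(−0.0833·6/12)
I = 1.0212 + 1.0072 = 2.0284
F = (S − I)·e^(rT) = (118.43 − 2.0284) · e^(0.0833·14/12)
= 116.4016 · e^0.097183 = 116.4016 × 1.102062 = A$128.28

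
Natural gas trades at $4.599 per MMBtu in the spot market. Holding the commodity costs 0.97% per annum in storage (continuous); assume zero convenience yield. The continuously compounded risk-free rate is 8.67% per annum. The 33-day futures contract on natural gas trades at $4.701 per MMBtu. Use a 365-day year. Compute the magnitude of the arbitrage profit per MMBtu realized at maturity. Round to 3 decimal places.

$0.062 per MMBtu

Fair futures: F* = S·e^(carry·T), with carry = (r + u) = 0.0867 + 0.0097 = 0.0964
F* = 4.599 · e^(0.0964 × 33/365) = 4.599 · e^0.008716 = 4.599 × 1.008754 = $4.6393
Market $4.701 > fair $4.6393: forward overpriced → cash-and-carry (buy spot, short the forward).
At maturity, profit = |F_mkt − F*| = |4.701 − 4.6393| = $0.062 per MMBtu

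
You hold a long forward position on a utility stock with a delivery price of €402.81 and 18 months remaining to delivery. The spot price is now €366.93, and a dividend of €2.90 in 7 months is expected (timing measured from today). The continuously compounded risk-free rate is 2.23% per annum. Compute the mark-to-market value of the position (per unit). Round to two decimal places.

-€25.49

PV(remaining dividends) I = 2.90·e^(−0.0223·7/12) = 2.8625
Current forward F = (S − I)·e^(rT) = (366.93 − 2.8625)·e^(0.0223·18/12) = 364.0675 × 1.034016 = 376.4516
Value (long) = (F − K)·e^(−rT) = (376.4516 − 402.81) × 0.967103 = -25.4913
Value = -€25.49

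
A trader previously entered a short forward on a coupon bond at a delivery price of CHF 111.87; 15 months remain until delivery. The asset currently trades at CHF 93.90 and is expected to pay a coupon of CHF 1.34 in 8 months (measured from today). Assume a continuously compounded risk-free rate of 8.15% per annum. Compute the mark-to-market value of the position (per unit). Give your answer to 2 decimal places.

PV(remaining coupons) I = 1.34·e^(−0.0815·8/12) = 1.2691
Current forward F = (S − I)·e^(rT) = (93.90 − 1.2691)·e^(0.0815·15/12) = 92.6309 × 1.107245 = 102.5651
Value (long) = (F − K)·e^(−rT) = (102.5651 − 111.87) × 0.903142 = -8.4036
Short position value = −(long value) = CHF 8.40

CHF 8.40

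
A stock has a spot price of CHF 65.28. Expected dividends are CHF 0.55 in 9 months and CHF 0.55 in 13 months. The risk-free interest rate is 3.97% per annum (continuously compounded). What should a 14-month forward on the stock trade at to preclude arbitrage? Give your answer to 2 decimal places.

PV(dividends) I = 0.55·e^(−0.0397·9/12) + 0.55·e^(−0.0397·13/12)
I = 0.5339 + 0.5268 = 1.0607
F = (S − I)·e^(rT) = (65.28 − 1.0607) · e^(0.0397·14/12)
= 64.2193 · e^0.046317 = 64.2193 × 1.047406 = CHF 67.26

CHF 67.26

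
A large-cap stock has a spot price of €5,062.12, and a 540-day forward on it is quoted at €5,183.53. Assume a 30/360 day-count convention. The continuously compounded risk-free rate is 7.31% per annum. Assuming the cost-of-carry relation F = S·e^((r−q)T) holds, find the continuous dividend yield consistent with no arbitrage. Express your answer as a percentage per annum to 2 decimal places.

From F = S·e^((r−q)T): (r − q) = ln(F/S)/T
ln(5183.53/5062.12) = ln(1.023984) = 0.023701
(r − q) = 0.023701 / (540/360) = 0.015801
q = r − ln(F/S)/T = 0.0731 − 0.015801 = 0.057299
q = 5.73%

5.73%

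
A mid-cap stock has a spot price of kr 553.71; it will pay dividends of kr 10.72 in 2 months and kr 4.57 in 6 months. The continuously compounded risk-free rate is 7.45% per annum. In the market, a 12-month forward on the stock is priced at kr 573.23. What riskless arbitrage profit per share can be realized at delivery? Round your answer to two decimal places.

kr 7.16 per share

PV(dividends) I = 10.72·e^(−0.0745·2/12) + 4.57·e^(−0.0745·6/12) = 14.9906
Fair forward F* = (S − I)·e^(rT) = (553.71 − 14.9906)·e^0.074500 = 538.7194 × 1.077345 = 580.3867
Market kr 573.23 < fair 580.3867: forward underpriced → reverse cash-and-carry (short the stock, invest proceeds at r, pay the dividends, go long the forward).
Profit at T = |F_mkt − F*| = |573.23 − 580.3867| = kr 7.16 per share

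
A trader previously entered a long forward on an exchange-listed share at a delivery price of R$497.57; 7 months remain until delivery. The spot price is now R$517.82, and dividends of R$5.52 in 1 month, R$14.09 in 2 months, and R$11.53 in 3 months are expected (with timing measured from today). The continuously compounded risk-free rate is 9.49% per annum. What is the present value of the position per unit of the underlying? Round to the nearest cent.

PV(remaining dividends) I = 5.52·e^(−0.0949·1/12) + 14.09·e^(−0.0949·2/12) + 11.53·e^(−0.0949·3/12) = 30.6051
Current forward F = (S − I)·e^(rT) = (517.82 − 30.6051)·e^(0.0949·7/12) = 487.2149 × 1.056919 = 514.9467
Value (long) = (F − K)·e^(−rT) = (514.9467 − 497.57) × 0.946146 = 16.4409
Value = R$16.44

R$16.44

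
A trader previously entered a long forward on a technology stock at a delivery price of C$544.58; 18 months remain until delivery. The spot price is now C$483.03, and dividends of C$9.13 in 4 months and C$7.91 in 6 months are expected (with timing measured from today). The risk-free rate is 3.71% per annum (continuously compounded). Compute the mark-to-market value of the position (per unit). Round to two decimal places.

PV(remaining dividends) I = 9.13·e^(−0.0371·4/12) + 7.91·e^(−0.0371·6/12) = 16.7824
Current forward F = (S − I)·e^(rT) = (483.03 − 16.7824)·e^(0.0371·18/12) = 466.2476 × 1.057228 = 492.9300
Value (long) = (F − K)·e^(−rT) = (492.9300 − 544.58) × 0.945870 = -48.8542
Value = -C$48.85

-C$48.85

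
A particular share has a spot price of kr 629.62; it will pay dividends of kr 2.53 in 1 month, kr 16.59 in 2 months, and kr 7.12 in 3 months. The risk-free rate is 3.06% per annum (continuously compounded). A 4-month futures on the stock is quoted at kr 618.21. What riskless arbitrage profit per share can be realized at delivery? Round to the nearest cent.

PV(dividends) I = 2.53·e^(−0.0306·1/12) + 16.59·e^(−0.0306·2/12) + 7.12·e^(−0.0306·3/12) = 26.0949
Fair futures F* = (S − I)·e^(rT) = (629.62 − 26.0949)·e^0.010200 = 603.5251 × 1.010252 = 609.7124
Market kr 618.21 > fair 609.7124: forward overpriced → cash-and-carry (borrow at r, buy the stock and collect the dividends, short the forward).
Profit at T = |F_mkt − F*| = |618.21 − 609.7124| = kr 8.50 per share

kr 8.50 per share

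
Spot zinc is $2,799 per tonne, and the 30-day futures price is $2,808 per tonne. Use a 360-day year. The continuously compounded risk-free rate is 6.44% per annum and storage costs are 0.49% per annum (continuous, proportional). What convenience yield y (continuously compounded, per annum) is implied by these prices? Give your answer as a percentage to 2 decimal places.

F = S·e^((r+u−y)T) ⇒ (r+u−y) = ln(F/S)/T
ln(2808/2799) = 0.003210; /T ⇒ 0.038520
y = r + u − ln(F/S)/T = 0.0644 + 0.0049 − 0.038520 = 0.030780
y = 3.08%

3.08%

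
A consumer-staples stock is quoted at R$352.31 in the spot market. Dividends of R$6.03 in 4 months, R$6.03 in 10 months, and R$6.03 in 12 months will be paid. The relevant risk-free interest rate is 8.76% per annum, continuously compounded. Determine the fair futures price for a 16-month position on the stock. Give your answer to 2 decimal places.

PV(dividends) I = 6.03·e^(−0.0876·4/12) + 6.03·e^(−0.0876·10/12) + 6.03·e^(−0.0876·12/12)
I = 5.8565 + 5.6055 + 5.5242 = 16.9862
F = (S − I)·e^(rT) = (352.31 − 16.9862) · e^(0.0876·16/12)
= 335.3238 · e^0.116800 = 335.3238 × 1.123895 = R$376.87

R$376.87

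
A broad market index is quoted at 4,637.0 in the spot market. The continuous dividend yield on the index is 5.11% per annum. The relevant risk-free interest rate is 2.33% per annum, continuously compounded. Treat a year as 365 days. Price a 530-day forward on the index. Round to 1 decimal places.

F = S·e^((r − q)T) = 4637.0 · e^((0.0233 − 0.0511) × 530/365)
= 4637.0 · e^-0.040367 = 4637.0 × 0.960437
F = 4,453.5

4,453.5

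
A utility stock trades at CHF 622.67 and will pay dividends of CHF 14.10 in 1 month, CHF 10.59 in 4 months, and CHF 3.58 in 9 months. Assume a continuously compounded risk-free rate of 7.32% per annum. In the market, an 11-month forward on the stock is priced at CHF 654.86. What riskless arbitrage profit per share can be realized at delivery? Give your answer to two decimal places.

PV(dividends) I = 14.10·e^(−0.0732·1/12) + 10.59·e^(−0.0732·4/12) + 3.58·e^(−0.0732·9/12) = 27.7377
Fair forward F* = (S − I)·e^(rT) = (622.67 − 27.7377)·e^0.067100 = 594.9323 × 1.069402 = 636.2218
Market CHF 654.86 > fair 636.2218: forward overpriced → cash-and-carry (borrow at r, buy the stock and collect the dividends, short the forward).
Profit at T = |F_mkt − F*| = |654.86 − 636.2218| = CHF 18.64 per share

CHF 18.64 per share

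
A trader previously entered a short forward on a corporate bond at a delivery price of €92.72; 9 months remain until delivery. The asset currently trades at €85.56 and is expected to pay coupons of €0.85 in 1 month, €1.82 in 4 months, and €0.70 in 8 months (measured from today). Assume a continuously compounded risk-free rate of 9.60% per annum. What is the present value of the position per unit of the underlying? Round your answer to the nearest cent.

PV(remaining coupons) I = 0.85·e^(−0.0960·1/12) + 1.82·e^(−0.0960·4/12) + 0.70·e^(−0.0960·8/12) = 3.2625
Current forward F = (S − I)·e^(rT) = (85.56 − 3.2625)·e^(0.0960·9/12) = 82.2975 × 1.074655 = 88.4414
Value (long) = (F − K)·e^(−rT) = (88.4414 − 92.72) × 0.930531 = -3.9814
Short position value = −(long value) = €3.98

€3.98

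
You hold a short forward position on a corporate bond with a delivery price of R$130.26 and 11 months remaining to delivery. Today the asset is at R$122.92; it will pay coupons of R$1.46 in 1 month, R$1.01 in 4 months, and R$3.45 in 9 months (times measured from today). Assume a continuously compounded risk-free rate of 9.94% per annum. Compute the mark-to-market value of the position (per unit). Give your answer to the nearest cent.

R$1.62

PV(remaining coupons) I = 1.46·e^(−0.0994·1/12) + 1.01·e^(−0.0994·4/12) + 3.45·e^(−0.0994·9/12) = 5.6272
Current forward F = (S − I)·e^(rT) = (122.92 − 5.6272)·e^(0.0994·11/12) = 117.2928 × 1.095397 = 128.4822
Value (long) = (F − K)·e^(−rT) = (128.4822 − 130.26) × 0.912911 = -1.6230
Short position value = −(long value) = R$1.62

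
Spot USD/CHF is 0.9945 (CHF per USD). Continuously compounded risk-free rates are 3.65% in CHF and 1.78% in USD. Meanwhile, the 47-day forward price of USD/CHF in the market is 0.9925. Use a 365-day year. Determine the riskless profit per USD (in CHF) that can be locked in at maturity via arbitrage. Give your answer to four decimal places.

Fair forward: F* = S·e^(carry·T), with carry = (r_CHF − r_USD) = 0.0365 − 0.0178 = 0.0187
F* = 0.9945 · e^(0.0187 × 47/365) = 0.9945 · e^0.002408 = 0.9945 × 1.002411 = 0.9969
Market 0.9925 < fair 0.9969: forward underpriced → reverse cash-and-carry (short spot, go long the forward).
At maturity, profit = |F_mkt − F*| = |0.9925 − 0.9969| = 0.0044 per USD (in CHF)

0.0044 per USD (in CHF)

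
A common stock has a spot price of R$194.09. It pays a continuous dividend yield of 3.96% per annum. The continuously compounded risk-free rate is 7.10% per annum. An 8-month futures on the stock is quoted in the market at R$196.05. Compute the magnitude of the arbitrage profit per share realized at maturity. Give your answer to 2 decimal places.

R$2.15 per share

Fair futures: F* = S·e^(carry·T), with carry = (r − q) = 0.0710 − 0.0396 = 0.0314
F* = 194.09 · e^(0.0314 × 8/12) = 194.09 · e^0.020933 = 194.09 × 1.021154 = R$198.1958
Market R$196.05 < fair R$198.1958: forward underpriced → reverse cash-and-carry (short spot, go long the forward).
At maturity, profit = |F_mkt − F*| = |196.05 − 198.1958| = R$2.15 per share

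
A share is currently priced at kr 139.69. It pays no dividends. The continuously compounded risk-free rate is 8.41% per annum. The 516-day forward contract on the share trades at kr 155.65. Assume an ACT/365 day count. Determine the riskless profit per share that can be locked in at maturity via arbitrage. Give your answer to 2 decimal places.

Fair forward: F* = S·e^(carry·T), with carry = r = 0.0841
F* = 139.69 · e^(0.0841 × 516/365) = 139.69 · e^0.118892 = 139.69 × 1.126248 = kr 157.3256
Market kr 155.65 < fair kr 157.3256: forward underpriced → reverse cash-and-carry (short spot, go long the forward).
At maturity, profit = |F_mkt − F*| = |155.65 − 157.3256| = kr 1.68 per share

kr 1.68 per share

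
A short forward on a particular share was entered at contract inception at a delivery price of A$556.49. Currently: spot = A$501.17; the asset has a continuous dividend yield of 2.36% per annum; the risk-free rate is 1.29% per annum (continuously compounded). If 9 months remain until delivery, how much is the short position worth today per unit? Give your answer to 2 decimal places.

A$58.75

Current fair forward for the remaining 9 months: F = S·e^((r − q)·T), (r − q) = 0.0129 − 0.0236 = -0.0107
F = 501.17 · e^(-0.0107 × 9/12) = 501.17 × 0.992007 = 497.1641
Value of long forward = (F − K)·e^(−rT) = (497.1641 − 556.49) · e^(−0.0129·9/12)
= -59.3259 × 0.990372 = -58.75
Short position value = −(long value) = A$58.75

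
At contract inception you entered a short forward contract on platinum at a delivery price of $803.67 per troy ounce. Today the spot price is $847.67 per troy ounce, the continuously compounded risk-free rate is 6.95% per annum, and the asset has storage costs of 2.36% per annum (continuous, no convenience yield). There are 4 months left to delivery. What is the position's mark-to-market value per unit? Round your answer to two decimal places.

-$69.10 per troy ounce

Current fair forward for the remaining 4 months: F = S·e^((r + u)·T), (r + u) = 0.0695 + 0.0236 = 0.0931
F = 847.67 · e^(0.0931 × 4/12) = 847.67 × 1.031520 = 874.3886
Value of long forward = (F − K)·e^(−rT) = (874.3886 − 803.67) · e^(−0.0695·4/12)
= 70.7186 × 0.977100 = 69.10
Short position value = −(long value) = -$69.10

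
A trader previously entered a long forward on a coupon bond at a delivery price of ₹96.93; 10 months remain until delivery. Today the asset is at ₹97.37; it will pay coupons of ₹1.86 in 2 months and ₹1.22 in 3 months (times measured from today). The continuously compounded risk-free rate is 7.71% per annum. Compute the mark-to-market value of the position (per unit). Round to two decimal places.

PV(remaining coupons) I = 1.86·e^(−0.0771·2/12) + 1.22·e^(−0.0771·3/12) = 3.0330
Current forward F = (S − I)·e^(rT) = (97.37 − 3.0330)·e^(0.0771·10/12) = 94.3370 × 1.066359 = 100.5971
Value (long) = (F − K)·e^(−rT) = (100.5971 − 96.93) × 0.937771 = 3.4389
Value = ₹3.44

₹3.44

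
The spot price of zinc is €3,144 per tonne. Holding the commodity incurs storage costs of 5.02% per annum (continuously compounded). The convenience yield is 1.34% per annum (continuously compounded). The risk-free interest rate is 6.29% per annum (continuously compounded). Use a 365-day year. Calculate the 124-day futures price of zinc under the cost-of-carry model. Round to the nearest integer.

€3,252 per tonne

Net carry = r + u − y = 0.0629 + 0.0502 − 0.0134 = 0.0997
F = S·e^((r+u−y)T) = 3144 · e^(0.0997 × 124/365) = 3144 · e^0.033871
= 3144 × 1.034451 = €3,252 per tonne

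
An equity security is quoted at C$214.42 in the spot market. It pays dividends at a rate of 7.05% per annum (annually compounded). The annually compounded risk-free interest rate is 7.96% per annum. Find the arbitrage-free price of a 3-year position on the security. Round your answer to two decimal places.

F = S · (1+r)^T / (1+q)^T
= 214.42 × 1.258313 / 1.226761 = 214.42 × 1.025720
F = C$219.93

C$219.93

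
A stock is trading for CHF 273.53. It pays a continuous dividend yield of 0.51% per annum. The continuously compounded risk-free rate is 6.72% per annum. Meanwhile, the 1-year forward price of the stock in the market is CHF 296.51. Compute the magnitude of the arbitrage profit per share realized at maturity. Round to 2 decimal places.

CHF 5.46 per share

Fair forward: F* = S·e^(carry·T), with carry = (r − q) = 0.0672 − 0.0051 = 0.0621
F* = 273.53 · e^(0.0621 × 1) = 273.53 · e^0.062100 = 273.53 × 1.064069 = CHF 291.0548
Market CHF 296.51 > fair CHF 291.0548: forward overpriced → cash-and-carry (buy spot, short the forward).
At maturity, profit = |F_mkt − F*| = |296.51 − 291.0548| = CHF 5.46 per share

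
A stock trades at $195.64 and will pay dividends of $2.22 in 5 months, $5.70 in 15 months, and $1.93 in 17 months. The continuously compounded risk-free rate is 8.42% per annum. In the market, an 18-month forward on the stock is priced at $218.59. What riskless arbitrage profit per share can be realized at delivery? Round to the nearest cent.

PV(dividends) I = 2.22·e^(−0.0842·5/12) + 5.70·e^(−0.0842·15/12) + 1.93·e^(−0.0842·17/12) = 8.9870
Fair forward F* = (S − I)·e^(rT) = (195.64 − 8.9870)·e^0.126300 = 186.6530 × 1.134623 = 211.7808
Market $218.59 > fair 211.7808: forward overpriced → cash-and-carry (borrow at r, buy the stock and collect the dividends, short the forward).
Profit at T = |F_mkt − F*| = |218.59 − 211.7808| = $6.81 per share

$6.81 per share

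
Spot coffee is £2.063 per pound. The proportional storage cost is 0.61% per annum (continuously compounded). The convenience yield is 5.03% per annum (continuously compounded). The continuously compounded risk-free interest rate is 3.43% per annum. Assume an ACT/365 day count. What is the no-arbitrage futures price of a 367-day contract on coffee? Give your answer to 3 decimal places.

Net carry = r + u − y = 0.0343 + 0.0061 − 0.0503 = -0.0099
F = S·e^((r+u−y)T) = 2.063 · e^(-0.0099 × 367/365) = 2.063 · e^-0.009954
= 2.063 × 0.990095 = £2.043 per pound

£2.043 per pound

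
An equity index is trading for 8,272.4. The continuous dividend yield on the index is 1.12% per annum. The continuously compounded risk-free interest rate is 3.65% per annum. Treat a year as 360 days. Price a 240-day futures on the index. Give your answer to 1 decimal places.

F = S·e^((r − q)T) = 8272.4 · e^((0.0365 − 0.0112) × 240/360)
= 8272.4 · e^0.016867 = 8272.4 × 1.017010
F = 8,413.1

8,413.1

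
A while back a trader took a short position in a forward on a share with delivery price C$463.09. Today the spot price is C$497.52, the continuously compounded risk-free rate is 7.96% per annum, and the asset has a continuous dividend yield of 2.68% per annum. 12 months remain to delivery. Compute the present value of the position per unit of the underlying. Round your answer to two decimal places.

-C$56.71

Current fair forward for the remaining 12 months: F = S·e^((r − q)·T), (r − q) = 0.0796 − 0.0268 = 0.0528
F = 497.52 · e^(0.0528 × 12/12) = 497.52 × 1.054219 = 524.4950
Value of long forward = (F − K)·e^(−rT) = (524.4950 − 463.09) · e^(−0.0796·12/12)
= 61.4050 × 0.923486 = 56.71
Short position value = −(long value) = -C$56.71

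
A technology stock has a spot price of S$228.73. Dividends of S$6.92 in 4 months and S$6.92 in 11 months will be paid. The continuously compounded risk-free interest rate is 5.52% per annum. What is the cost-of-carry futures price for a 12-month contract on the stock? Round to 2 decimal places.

S$227.58

PV(dividends) I = 6.92·e^(−0.0552·4/12) + 6.92·e^(−0.0552·11/12)
I = 6.7938 + 6.5786 = 13.3724
F = (S − I)·e^(rT) = (228.73 − 13.3724) · e^(0.0552·12/12)
= 215.3576 · e^0.055200 = 215.3576 × 1.056752 = S$227.58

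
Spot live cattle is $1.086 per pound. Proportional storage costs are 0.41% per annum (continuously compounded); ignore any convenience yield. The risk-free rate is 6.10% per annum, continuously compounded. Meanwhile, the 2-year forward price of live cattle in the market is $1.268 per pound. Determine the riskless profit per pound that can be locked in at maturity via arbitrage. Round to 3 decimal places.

$0.031 per pound

Fair forward: F* = S·e^(carry·T), with carry = (r + u) = 0.0610 + 0.0041 = 0.0651
F* = 1.086 · e^(0.0651 × 2) = 1.086 · e^0.130200 = 1.086 × 1.139056 = $1.2370
Market $1.268 > fair $1.2370: forward overpriced → cash-and-carry (buy spot, short the forward).
At maturity, profit = |F_mkt − F*| = |1.268 − 1.2370| = $0.031 per pound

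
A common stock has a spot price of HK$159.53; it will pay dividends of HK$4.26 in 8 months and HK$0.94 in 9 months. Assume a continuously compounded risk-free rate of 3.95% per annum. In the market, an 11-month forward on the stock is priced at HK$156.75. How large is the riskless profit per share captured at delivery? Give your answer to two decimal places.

PV(dividends) I = 4.26·e^(−0.0395·8/12) + 0.94·e^(−0.0395·9/12) = 5.0618
Fair forward F* = (S − I)·e^(rT) = (159.53 − 5.0618)·e^0.036208 = 154.4682 × 1.036871 = 160.1636
Market HK$156.75 < fair 160.1636: forward underpriced → reverse cash-and-carry (short the stock, invest proceeds at r, pay the dividends, go long the forward).
Profit at T = |F_mkt − F*| = |156.75 − 160.1636| = HK$3.41 per share

HK$3.41 per share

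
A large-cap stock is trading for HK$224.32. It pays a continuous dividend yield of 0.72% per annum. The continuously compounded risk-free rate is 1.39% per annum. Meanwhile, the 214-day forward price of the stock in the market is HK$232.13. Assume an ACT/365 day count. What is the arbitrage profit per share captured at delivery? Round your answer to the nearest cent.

Fair forward: F* = S·e^(carry·T), with carry = (r − q) = 0.0139 − 0.0072 = 0.0067
F* = 224.32 · e^(0.0067 × 214/365) = 224.32 · e^0.003928 = 224.32 × 1.003936 = HK$225.2029
Market HK$232.13 > fair HK$225.2029: forward overpriced → cash-and-carry (buy spot, short the forward).
At maturity, profit = |F_mkt − F*| = |232.13 − 225.2029| = HK$6.93 per share

HK$6.93 per share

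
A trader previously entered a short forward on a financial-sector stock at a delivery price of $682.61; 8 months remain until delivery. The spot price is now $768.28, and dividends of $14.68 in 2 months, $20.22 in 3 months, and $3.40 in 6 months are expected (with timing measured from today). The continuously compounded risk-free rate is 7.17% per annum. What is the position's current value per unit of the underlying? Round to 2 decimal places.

-$79.88

PV(remaining dividends) I = 14.68·e^(−0.0717·2/12) + 20.22·e^(−0.0717·3/12) + 3.40·e^(−0.0717·6/12) = 37.6467
Current forward F = (S − I)·e^(rT) = (768.28 − 37.6467)·e^(0.0717·8/12) = 730.6333 × 1.048961 = 766.4058
Value (long) = (F − K)·e^(−rT) = (766.4058 − 682.61) × 0.953324 = 79.8845
Short position value = −(long value) = -$79.88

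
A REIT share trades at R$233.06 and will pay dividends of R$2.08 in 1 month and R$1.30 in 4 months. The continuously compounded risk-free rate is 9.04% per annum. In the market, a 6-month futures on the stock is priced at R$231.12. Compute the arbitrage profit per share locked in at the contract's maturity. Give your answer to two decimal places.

PV(dividends) I = 2.08·e^(−0.0904·1/12) + 1.30·e^(−0.0904·4/12) = 3.3258
Fair futures F* = (S − I)·e^(rT) = (233.06 − 3.3258)·e^0.045200 = 229.7342 × 1.046237 = 240.3564
Market R$231.12 < fair 240.3564: forward underpriced → reverse cash-and-carry (short the stock, invest proceeds at r, pay the dividends, go long the forward).
Profit at T = |F_mkt − F*| = |231.12 − 240.3564| = R$9.24 per share

R$9.24 per share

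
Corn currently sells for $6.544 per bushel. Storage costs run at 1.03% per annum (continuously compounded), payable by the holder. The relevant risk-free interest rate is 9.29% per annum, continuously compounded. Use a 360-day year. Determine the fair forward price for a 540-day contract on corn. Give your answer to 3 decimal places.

Net carry = r + u − y = 0.0929 + 0.0103 − 0.0000 = 0.1032
F = S·e^((r+u−y)T) = 6.544 · e^(0.1032 × 540/360) = 6.544 · e^0.154800
= 6.544 × 1.167424 = $7.640 per bushel

$7.640 per bushel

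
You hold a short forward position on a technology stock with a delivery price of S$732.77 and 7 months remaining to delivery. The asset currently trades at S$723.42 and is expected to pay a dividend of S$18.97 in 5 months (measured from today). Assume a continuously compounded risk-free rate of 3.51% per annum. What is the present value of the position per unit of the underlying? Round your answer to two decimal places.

PV(remaining dividends) I = 18.97·e^(−0.0351·5/12) = 18.6946
Current forward F = (S − I)·e^(rT) = (723.42 − 18.6946)·e^(0.0351·7/12) = 704.7254 × 1.020686 = 719.3033
Value (long) = (F − K)·e^(−rT) = (719.3033 − 732.77) × 0.979733 = -13.1938
Short position value = −(long value) = S$13.19

S$13.19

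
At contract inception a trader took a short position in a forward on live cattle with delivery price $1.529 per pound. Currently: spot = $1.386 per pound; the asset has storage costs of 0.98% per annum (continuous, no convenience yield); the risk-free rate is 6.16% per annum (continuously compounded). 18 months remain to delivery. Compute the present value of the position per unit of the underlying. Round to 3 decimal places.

-$0.012 per pound

Current fair forward for the remaining 18 months: F = S·e^((r + u)·T), (r + u) = 0.0616 + 0.0098 = 0.0714
F = 1.386 · e^(0.0714 × 18/12) = 1.386 × 1.113046 = 1.5427
Value of long forward = (F − K)·e^(−rT) = (1.5427 − 1.529) · e^(−0.0616·18/12)
= 0.0137 × 0.911740 = 0.012
Short position value = −(long value) = -$0.012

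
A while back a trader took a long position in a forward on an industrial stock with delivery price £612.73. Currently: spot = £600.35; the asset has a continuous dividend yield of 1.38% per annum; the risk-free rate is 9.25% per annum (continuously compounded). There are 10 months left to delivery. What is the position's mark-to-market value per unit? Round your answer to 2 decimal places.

Current fair forward for the remaining 10 months: F = S·e^((r − q)·T), (r − q) = 0.0925 − 0.0138 = 0.0787
F = 600.35 · e^(0.0787 × 10/12) = 600.35 × 1.067782 = 641.0429
Value of long forward = (F − K)·e^(−rT) = (641.0429 − 612.73) · e^(−0.0925·10/12)
= 28.3129 × 0.925813 = 26.21

£26.21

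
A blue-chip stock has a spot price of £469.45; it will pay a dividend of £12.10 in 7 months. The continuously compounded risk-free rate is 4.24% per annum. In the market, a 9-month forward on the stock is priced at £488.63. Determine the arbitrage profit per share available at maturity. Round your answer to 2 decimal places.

£16.20 per share

PV(dividends) I = 12.10·e^(−0.0424·7/12) = 11.8044
Fair forward F* = (S − I)·e^(rT) = (469.45 − 11.8044)·e^0.031800 = 457.6456 × 1.032311 = 472.4326
Market £488.63 > fair 472.4326: forward overpriced → cash-and-carry (borrow at r, buy the stock and collect the dividends, short the forward).
Profit at T = |F_mkt − F*| = |488.63 − 472.4326| = £16.20 per share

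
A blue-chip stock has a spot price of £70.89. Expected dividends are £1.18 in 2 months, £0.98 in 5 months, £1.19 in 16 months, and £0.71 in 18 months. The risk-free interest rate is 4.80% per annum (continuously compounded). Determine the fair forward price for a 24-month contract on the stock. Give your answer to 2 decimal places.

PV(dividends) I = 1.18·e^(−0.0480·2/12) + 0.98·e^(−0.0480·5/12) + 1.19·e^(−0.0480·16/12) + 0.71·e^(−0.0480·18/12)
I = 1.1706 + 0.9606 + 1.1162 + 0.6607 = 3.9081
F = (S − I)·e^(rT) = (70.89 − 3.9081) · e^(0.0480·24/12)
= 66.9819 · e^0.096000 = 66.9819 × 1.100759 = £73.73

£73.73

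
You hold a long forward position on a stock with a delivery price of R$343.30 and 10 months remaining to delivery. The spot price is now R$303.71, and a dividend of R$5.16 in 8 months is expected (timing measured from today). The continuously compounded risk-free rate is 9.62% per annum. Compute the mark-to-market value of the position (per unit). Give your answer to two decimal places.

-R$17.98

PV(remaining dividends) I = 5.16·e^(−0.0962·8/12) = 4.8395
Current forward F = (S − I)·e^(rT) = (303.71 − 4.8395)·e^(0.0962·10/12) = 298.8705 × 1.083468 = 323.8166
Value (long) = (F − K)·e^(−rT) = (323.8166 − 343.30) × 0.922963 = -17.9825
Value = -R$17.98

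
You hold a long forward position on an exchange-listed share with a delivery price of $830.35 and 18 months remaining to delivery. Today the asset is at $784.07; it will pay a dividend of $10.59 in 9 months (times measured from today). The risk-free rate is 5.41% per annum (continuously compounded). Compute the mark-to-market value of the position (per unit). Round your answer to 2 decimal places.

PV(remaining dividends) I = 10.59·e^(−0.0541·9/12) = 10.1689
Current forward F = (S − I)·e^(rT) = (784.07 − 10.1689)·e^(0.0541·18/12) = 773.9011 × 1.084534 = 839.3221
Value (long) = (F − K)·e^(−rT) = (839.3221 − 830.35) × 0.922055 = 8.2728
Value = $8.27

$8.27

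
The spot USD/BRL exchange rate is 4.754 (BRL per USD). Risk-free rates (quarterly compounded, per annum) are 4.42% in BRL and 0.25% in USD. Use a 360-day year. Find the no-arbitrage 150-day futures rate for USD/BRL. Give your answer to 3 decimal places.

4.837

By covered interest parity, F = S · (1+r_BRL/4)^(4T) / (1+r_USD/4)^(4T)
= 4.754 × 1.018484 / 1.001042 = 4.754 × 1.017424
F = 4.837 BRL per USD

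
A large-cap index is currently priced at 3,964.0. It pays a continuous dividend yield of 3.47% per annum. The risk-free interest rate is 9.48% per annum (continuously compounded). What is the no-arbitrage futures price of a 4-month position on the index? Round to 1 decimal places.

4,044.2

F = S·e^((r − q)T) = 3964.0 · e^((0.0948 − 0.0347) × 4/12)
= 3964.0 · e^0.020033 = 3964.0 × 1.020235
F = 4,044.2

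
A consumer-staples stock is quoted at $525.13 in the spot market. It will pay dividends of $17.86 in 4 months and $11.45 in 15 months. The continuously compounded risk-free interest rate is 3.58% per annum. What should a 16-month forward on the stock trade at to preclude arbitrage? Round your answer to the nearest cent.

$520.81

PV(dividends) I = 17.86·e^(−0.0358·4/12) + 11.45·e^(−0.0358·15/12)
I = 17.6481 + 10.9489 = 28.5970
F = (S − I)·e^(rT) = (525.13 − 28.5970) · e^(0.0358·16/12)
= 496.5330 · e^0.047733 = 496.5330 × 1.048891 = $520.81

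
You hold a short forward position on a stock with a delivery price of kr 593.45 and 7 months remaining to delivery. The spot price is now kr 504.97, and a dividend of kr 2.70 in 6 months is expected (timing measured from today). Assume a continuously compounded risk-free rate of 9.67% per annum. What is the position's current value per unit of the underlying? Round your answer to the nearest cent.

kr 58.50

PV(remaining dividends) I = 2.70·e^(−0.0967·6/12) = 2.5726
Current forward F = (S − I)·e^(rT) = (504.97 − 2.5726)·e^(0.0967·7/12) = 502.3974 × 1.058030 = 531.5515
Value (long) = (F − K)·e^(−rT) = (531.5515 − 593.45) × 0.945153 = -58.5036
Short position value = −(long value) = kr 58.50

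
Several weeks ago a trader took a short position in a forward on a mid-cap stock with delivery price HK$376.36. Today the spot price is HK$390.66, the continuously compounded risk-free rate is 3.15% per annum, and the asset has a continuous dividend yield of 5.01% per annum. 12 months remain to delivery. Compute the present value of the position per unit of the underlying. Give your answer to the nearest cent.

Current fair forward for the remaining 12 months: F = S·e^((r − q)·T), (r − q) = 0.0315 − 0.0501 = -0.0186
F = 390.66 · e^(-0.0186 × 12/12) = 390.66 × 0.981572 = 383.4609
Value of long forward = (F − K)·e^(−rT) = (383.4609 − 376.36) · e^(−0.0315·12/12)
= 7.1009 × 0.968991 = 6.88
Short position value = −(long value) = -HK$6.88

-HK$6.88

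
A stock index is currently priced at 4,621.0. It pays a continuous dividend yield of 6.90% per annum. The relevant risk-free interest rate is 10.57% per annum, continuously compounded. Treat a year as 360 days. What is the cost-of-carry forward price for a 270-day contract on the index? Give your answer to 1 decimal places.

4,750.0

F = S·e^((r − q)T) = 4621.0 · e^((0.1057 − 0.0690) × 270/360)
= 4621.0 · e^0.027525 = 4621.0 × 1.027907
F = 4,750.0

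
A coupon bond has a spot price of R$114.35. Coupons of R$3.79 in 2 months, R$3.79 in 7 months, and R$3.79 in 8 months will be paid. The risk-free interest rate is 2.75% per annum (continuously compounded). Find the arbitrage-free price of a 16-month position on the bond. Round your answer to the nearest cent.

R$106.98

PV(coupons) I = 3.79·e^(−0.0275·2/12) + 3.79·e^(−0.0275·7/12) + 3.79·e^(−0.0275·8/12)
I = 3.7727 + 3.7297 + 3.7211 = 11.2235
F = (S − I)·e^(rT) = (114.35 − 11.2235) · e^(0.0275·16/12)
= 103.1265 · e^0.036667 = 103.1265 × 1.037348 = R$106.98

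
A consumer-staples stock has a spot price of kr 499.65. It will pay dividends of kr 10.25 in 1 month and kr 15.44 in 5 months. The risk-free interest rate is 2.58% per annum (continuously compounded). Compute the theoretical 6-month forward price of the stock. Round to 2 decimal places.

kr 480.30

PV(dividends) I = 10.25·e^(−0.0258·1/12) + 15.44·e^(−0.0258·5/12)
I = 10.2280 + 15.2749 = 25.5029
F = (S − I)·e^(rT) = (499.65 − 25.5029) · e^(0.0258·6/12)
= 474.1471 · e^0.012900 = 474.1471 × 1.012984 = kr 480.30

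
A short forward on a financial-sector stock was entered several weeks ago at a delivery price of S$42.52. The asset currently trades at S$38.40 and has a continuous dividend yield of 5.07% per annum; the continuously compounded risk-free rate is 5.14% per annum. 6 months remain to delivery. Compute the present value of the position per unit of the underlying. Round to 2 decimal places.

S$4.00

Current fair forward for the remaining 6 months: F = S·e^((r − q)·T), (r − q) = 0.0514 − 0.0507 = 0.0007
F = 38.40 · e^(0.0007 × 6/12) = 38.40 × 1.000350 = 38.4134
Value of long forward = (F − K)·e^(−rT) = (38.4134 − 42.52) · e^(−0.0514·6/12)
= -4.1066 × 0.974627 = -4.00
Short position value = −(long value) = S$4.00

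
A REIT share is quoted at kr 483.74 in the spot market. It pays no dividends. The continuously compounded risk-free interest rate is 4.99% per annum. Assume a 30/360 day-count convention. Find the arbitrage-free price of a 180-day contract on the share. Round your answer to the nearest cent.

kr 495.96

F = S·e^(rT) = 483.74 · e^(0.0499 × 180/360)
= 483.74 · e^0.024950 = 483.74 × 1.025264
F = kr 495.96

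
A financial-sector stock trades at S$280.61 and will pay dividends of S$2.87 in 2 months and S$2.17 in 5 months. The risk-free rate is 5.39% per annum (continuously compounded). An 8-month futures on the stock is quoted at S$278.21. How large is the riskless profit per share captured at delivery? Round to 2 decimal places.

S$7.52 per share

PV(dividends) I = 2.87·e^(−0.0539·2/12) + 2.17·e^(−0.0539·5/12) = 4.9661
Fair futures F* = (S − I)·e^(rT) = (280.61 − 4.9661)·e^0.035933 = 275.6439 × 1.036586 = 285.7286
Market S$278.21 < fair 285.7286: forward underpriced → reverse cash-and-carry (short the stock, invest proceeds at r, pay the dividends, go long the forward).
Profit at T = |F_mkt − F*| = |278.21 − 285.7286| = S$7.52 per share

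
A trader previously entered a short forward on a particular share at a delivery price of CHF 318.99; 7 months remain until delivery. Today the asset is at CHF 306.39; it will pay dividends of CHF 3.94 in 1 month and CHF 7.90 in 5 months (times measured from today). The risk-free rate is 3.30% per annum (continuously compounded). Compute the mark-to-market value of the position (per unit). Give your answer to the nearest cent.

CHF 18.24

PV(remaining dividends) I = 3.94·e^(−0.0330·1/12) + 7.90·e^(−0.0330·5/12) = 11.7213
Current forward F = (S − I)·e^(rT) = (306.39 − 11.7213)·e^(0.0330·7/12) = 294.6687 × 1.019436 = 300.3959
Value (long) = (F − K)·e^(−rT) = (300.3959 − 318.99) × 0.980934 = -18.2396
Short position value = −(long value) = CHF 18.24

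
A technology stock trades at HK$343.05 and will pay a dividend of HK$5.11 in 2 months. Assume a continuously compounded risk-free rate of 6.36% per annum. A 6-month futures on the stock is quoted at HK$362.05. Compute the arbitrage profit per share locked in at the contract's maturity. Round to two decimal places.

PV(dividends) I = 5.11·e^(−0.0636·2/12) = 5.0561
Fair futures F* = (S − I)·e^(rT) = (343.05 − 5.0561)·e^0.031800 = 337.9939 × 1.032311 = 348.9148
Market HK$362.05 > fair 348.9148: forward overpriced → cash-and-carry (borrow at r, buy the stock and collect the dividends, short the forward).
Profit at T = |F_mkt − F*| = |362.05 − 348.9148| = HK$13.14 per share

HK$13.14 per share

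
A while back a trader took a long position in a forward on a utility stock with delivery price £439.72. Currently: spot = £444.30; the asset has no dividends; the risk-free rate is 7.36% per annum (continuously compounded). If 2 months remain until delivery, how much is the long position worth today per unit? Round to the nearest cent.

£9.94

Current fair forward for the remaining 2 months: F = S·e^(r·T), r = 0.0736
F = 444.30 · e^(0.0736 × 2/12) = 444.30 × 1.012342 = 449.7836
Value of long forward = (F − K)·e^(−rT) = (449.7836 − 439.72) · e^(−0.0736·2/12)
= 10.0636 × 0.987808 = 9.94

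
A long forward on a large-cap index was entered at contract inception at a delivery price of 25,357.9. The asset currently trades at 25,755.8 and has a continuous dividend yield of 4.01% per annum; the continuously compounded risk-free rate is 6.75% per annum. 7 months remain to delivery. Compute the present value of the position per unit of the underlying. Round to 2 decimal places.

781.49

Current fair forward for the remaining 7 months: F = S·e^((r − q)·T), (r − q) = 0.0675 − 0.0401 = 0.0274
F = 25755.8 · e^(0.0274 × 7/12) = 25755.8 × 1.01611175 = 26170.7710
Value of long forward = (F − K)·e^(−rT) = (26170.7710 − 25357.9) · e^(−0.0675·7/12)
= 812.8710 × 0.96139012 = 781.49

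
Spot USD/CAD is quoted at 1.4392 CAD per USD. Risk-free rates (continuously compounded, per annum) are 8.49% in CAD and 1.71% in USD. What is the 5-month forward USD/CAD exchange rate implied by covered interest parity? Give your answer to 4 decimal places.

1.4804

F = S·e^((r_CAD − r_USD)T) = 1.4392 · e^((0.0849 − 0.0171) × 5/12)
= 1.4392 · e^0.028250 = 1.4392 × 1.028653
F = 1.4804 CAD per USD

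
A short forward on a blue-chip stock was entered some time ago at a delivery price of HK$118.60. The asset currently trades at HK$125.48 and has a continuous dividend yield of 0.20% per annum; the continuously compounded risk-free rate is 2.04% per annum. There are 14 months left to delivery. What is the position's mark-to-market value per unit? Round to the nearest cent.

-HK$9.38

Current fair forward for the remaining 14 months: F = S·e^((r − q)·T), (r − q) = 0.0204 − 0.0020 = 0.0184
F = 125.48 · e^(0.0184 × 14/12) = 125.48 × 1.021699 = 128.2028
Value of long forward = (F − K)·e^(−rT) = (128.2028 − 118.60) · e^(−0.0204·14/12)
= 9.6028 × 0.976481 = 9.38
Short position value = −(long value) = -HK$9.38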